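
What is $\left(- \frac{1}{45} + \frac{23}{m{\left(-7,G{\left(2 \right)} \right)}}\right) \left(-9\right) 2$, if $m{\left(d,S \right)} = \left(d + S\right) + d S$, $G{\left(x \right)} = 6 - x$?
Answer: $\frac{2132}{155} \approx 13.755$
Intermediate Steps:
$m{\left(d,S \right)} = S + d + S d$ ($m{\left(d,S \right)} = \left(S + d\right) + S d = S + d + S d$)
$\left(- \frac{1}{45} + \frac{23}{m{\left(-7,G{\left(2 \right)} \right)}}\right) \left(-9\right) 2 = \left(- \frac{1}{45} + \frac{23}{\left(6 - 2\right) - 7 + \left(6 - 2\right) \left(-7\right)}\right) \left(-9\right) 2 = \left(\left(-1\right) \frac{1}{45} + \frac{23}{\left(6 - 2\right) - 7 + \left(6 - 2\right) \left(-7\right)}\right) \left(-9\right) 2 = \left(- \frac{1}{45} + \frac{23}{4 - 7 + 4 \left(-7\right)}\right) \left(-9\right) 2 = \left(- \frac{1}{45} + \frac{23}{4 - 7 - 28}\right) \left(-9\right) 2 = \left(- \frac{1}{45} + \frac{23}{-31}\right) \left(-9\right) 2 = \left(- \frac{1}{45} + 23 \left(- \frac{1}{31}\right)\right) \left(-9\right) 2 = \left(- \frac{1}{45} - \frac{23}{31}\right) \left(-9\right) 2 = \left(- \frac{1066}{1395}\right) \left(-9\right) 2 = \frac{1066}{155} \cdot 2 = \frac{2132}{155}$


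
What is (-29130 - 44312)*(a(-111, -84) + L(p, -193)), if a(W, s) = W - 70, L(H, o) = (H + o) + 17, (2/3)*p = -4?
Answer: 26659446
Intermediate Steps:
p = -6 (p = (3/2)*(-4) = -6)
L(H, o) = 17 + H + o
a(W, s) = -70 + W
(-29130 - 44312)*(a(-111, -84) + L(p, -193)) = (-29130 - 44312)*((-70 - 111) + (17 - 6 - 193)) = -73442*(-181 - 182) = -73442*(-363) = 26659446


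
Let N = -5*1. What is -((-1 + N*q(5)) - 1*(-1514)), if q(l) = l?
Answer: -1488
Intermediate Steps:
N = -5
-((-1 + N*q(5)) - 1*(-1514)) = -((-1 - 5*5) - 1*(-1514)) = -((-1 - 25) + 1514) = -(-26 + 1514) = -1*1488 = -1488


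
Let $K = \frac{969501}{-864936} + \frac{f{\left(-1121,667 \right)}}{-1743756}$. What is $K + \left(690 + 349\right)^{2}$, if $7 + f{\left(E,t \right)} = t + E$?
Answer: $\frac{45227005303476491}{41895481656} \approx 1.0795 \cdot 10^{6}$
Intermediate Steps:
$f{\left(E,t \right)} = -7 + E + t$ ($f{\left(E,t \right)} = -7 + \left(t + E\right) = -7 + \left(E + t\right) = -7 + E + t$)
$K = - \frac{46949290285}{41895481656}$ ($K = \frac{969501}{-864936} + \frac{-7 - 1121 + 667}{-1743756} = 969501 \left(- \frac{1}{864936}\right) - - \frac{461}{1743756} = - \frac{323167}{288312} + \frac{461}{1743756} = - \frac{46949290285}{41895481656} \approx -1.1206$)
$K + \left(690 + 349\right)^{2} = - \frac{46949290285}{41895481656} + \left(690 + 349\right)^{2} = - \frac{46949290285}{41895481656} + 1039^{2} = - \frac{46949290285}{41895481656} + 1079521 = \frac{45227005303476491}{41895481656}$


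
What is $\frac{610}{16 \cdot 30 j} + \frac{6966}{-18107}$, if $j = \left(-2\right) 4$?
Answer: $- \frac{3779471}{6953088} \approx -0.54357$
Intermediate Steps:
$j = -8$
$\frac{610}{16 \cdot 30 j} + \frac{6966}{-18107} = \frac{610}{16 \cdot 30 \left(-8\right)} + \frac{6966}{-18107} = \frac{610}{480 \left(-8\right)} + 6966 \left(- \frac{1}{18107}\right) = \frac{610}{-3840} - \frac{6966}{18107} = 610 \left(- \frac{1}{3840}\right) - \frac{6966}{18107} = - \frac{61}{384} - \frac{6966}{18107} = - \frac{3779471}{6953088}$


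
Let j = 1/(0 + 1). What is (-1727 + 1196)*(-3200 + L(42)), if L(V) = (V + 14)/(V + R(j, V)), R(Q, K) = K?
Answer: 1698846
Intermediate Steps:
j = 1 (j = 1/1 = 1)
L(V) = (14 + V)/(2*V) (L(V) = (V + 14)/(V + V) = (14 + V)/((2*V)) = (14 + V)*(1/(2*V)) = (14 + V)/(2*V))
(-1727 + 1196)*(-3200 + L(42)) = (-1727 + 1196)*(-3200 + (1/2)*(14 + 42)/42) = -531*(-3200 + (1/2)*(1/42)*56) = -531*(-3200 + 2/3) = -531*(-9598/3) = 1698846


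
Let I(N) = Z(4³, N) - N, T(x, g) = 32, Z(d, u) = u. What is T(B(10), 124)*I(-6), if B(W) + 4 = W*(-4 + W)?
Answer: 0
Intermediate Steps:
B(W) = -4 + W*(-4 + W)
I(N) = 0 (I(N) = N - N = 0)
T(B(10), 124)*I(-6) = 32*0 = 0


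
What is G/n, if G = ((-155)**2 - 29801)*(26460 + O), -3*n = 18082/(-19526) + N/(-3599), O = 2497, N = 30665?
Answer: -2938433665021192/55320159 ≈ -5.3117e+7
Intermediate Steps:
n = 110640318/35137037 (n = -(18082/(-19526) + 30665/(-3599))/3 = -(18082*(-1/19526) + 30665*(-1/3599))/3 = -(-9041/9763 - 30665/3599)/3 = -1/3*(-331920954/35137037) = 110640318/35137037 ≈ 3.1488)
G = -167255632 (G = ((-155)**2 - 29801)*(26460 + 2497) = (24025 - 29801)*28957 = -5776*28957 = -167255632)
G/n = -167255632/110640318/35137037 = -167255632*35137037/110640318 = -2938433665021192/55320159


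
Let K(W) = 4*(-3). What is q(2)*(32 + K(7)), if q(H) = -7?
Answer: -140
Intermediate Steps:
K(W) = -12
q(2)*(32 + K(7)) = -7*(32 - 12) = -7*20 = -140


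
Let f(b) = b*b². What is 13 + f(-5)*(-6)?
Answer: 763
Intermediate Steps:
f(b) = b³
13 + f(-5)*(-6) = 13 + (-5)³*(-6) = 13 - 125*(-6) = 13 + 750 = 763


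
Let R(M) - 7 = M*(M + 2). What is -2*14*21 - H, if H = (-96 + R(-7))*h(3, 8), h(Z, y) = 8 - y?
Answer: -588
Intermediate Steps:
R(M) = 7 + M*(2 + M) (R(M) = 7 + M*(M + 2) = 7 + M*(2 + M))
H = 0 (H = (-96 + (7 + (-7)² + 2*(-7)))*(8 - 1*8) = (-96 + (7 + 49 - 14))*(8 - 8) = (-96 + 42)*0 = -54*0 = 0)
-2*14*21 - H = -2*14*21 - 1*0 = -28*21 + 0 = -588 + 0 = -588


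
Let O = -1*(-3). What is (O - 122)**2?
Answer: 14161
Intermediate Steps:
O = 3
(O - 122)**2 = (3 - 122)**2 = (-119)**2 = 14161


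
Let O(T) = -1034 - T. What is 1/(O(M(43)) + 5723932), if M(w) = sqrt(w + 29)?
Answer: 2861449/16375780759166 + 3*sqrt(2)/16375780759166 ≈ 1.7474e-7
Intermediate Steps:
M(w) = sqrt(29 + w)
1/(O(M(43)) + 5723932) = 1/((-1034 - sqrt(29 + 43)) + 5723932) = 1/((-1034 - sqrt(72)) + 5723932) = 1/((-1034 - 6*sqrt(2)) + 5723932) = 1/(5722898 - 6*sqrt(2))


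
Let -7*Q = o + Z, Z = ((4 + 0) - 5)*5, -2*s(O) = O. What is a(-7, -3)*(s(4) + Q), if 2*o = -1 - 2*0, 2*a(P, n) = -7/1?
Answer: 17/4 ≈ 4.2500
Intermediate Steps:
a(P, n) = -7/2 (a(P, n) = (-7/1)/2 = (-7*1)/2 = (1/2)*(-7) = -7/2)
s(O) = -O/2
Z = -5 (Z = (4 - 5)*5 = -1*5 = -5)
o = -1/2 (o = (-1 - 2*0)/2 = (-1 + 0)/2 = (1/2)*(-1) = -1/2 ≈ -0.50000)
Q = 11/14 (Q = -(-1/2 - 5)/7 = -1/7*(-11/2) = 11/14 ≈ 0.78571)
a(-7, -3)*(s(4) + Q) = -7*(-1/2*4 + 11/14)/2 = -7*(-2 + 11/14)/2 = -7/2*(-17/14) = 17/4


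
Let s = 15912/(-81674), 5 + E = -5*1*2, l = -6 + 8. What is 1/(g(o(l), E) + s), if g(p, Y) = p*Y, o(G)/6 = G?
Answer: -40837/7358616 ≈ -0.0055496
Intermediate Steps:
l = 2
o(G) = 6*G
E = -15 (E = -5 - 5*1*2 = -5 - 5*2 = -5 - 10 = -15)
s = -7956/40837 (s = 15912*(-1/81674) = -7956/40837 ≈ -0.19482)
g(p, Y) = Y*p
1/(g(o(l), E) + s) = 1/(-90*2 - 7956/40837) = 1/(-15*12 - 7956/40837) = 1/(-180 - 7956/40837) = 1/(-7358616/40837) = -40837/7358616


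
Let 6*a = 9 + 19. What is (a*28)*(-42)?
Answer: -5488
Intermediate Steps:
a = 14/3 (a = (9 + 19)/6 = (1/6)*28 = 14/3 ≈ 4.6667)
(a*28)*(-42) = ((14/3)*28)*(-42) = (392/3)*(-42) = -5488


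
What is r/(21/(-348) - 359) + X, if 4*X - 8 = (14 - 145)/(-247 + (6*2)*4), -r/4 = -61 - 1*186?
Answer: -19463295/33154196 ≈ -0.58705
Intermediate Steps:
r = 988 (r = -4*(-61 - 1*186) = -4*(-61 - 186) = -4*(-247) = 988)
X = 1723/796 (X = 2 + ((14 - 145)/(-247 + (6*2)*4))/4 = 2 + (-131/(-247 + 12*4))/4 = 2 + (-131/(-247 + 48))/4 = 2 + (-131/(-199))/4 = 2 + (-131*(-1/199))/4 = 2 + (¼)*(131/199) = 2 + 131/796 = 1723/796 ≈ 2.1646)
r/(21/(-348) - 359) + X = 988/(21/(-348) - 359) + 1723/796 = 988/(21*(-1/348) - 359) + 1723/796 = 988/(-7/116 - 359) + 1723/796 = 988/(-41651/116) + 1723/796 = -116/41651*988 + 1723/796 = -114608/41651 + 1723/796 = -19463295/33154196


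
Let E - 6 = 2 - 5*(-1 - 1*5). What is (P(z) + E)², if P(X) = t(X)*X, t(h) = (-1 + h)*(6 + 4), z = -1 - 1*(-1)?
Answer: 1444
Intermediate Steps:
z = 0 (z = -1 + 1 = 0)
t(h) = -10 + 10*h (t(h) = (-1 + h)*10 = -10 + 10*h)
E = 38 (E = 6 + (2 - 5*(-1 - 1*5)) = 6 + (2 - 5*(-1 - 5)) = 6 + (2 - 5*(-6)) = 6 + (2 + 30) = 6 + 32 = 38)
P(X) = X*(-10 + 10*X) (P(X) = (-10 + 10*X)*X = X*(-10 + 10*X))
(P(z) + E)² = (10*0*(-1 + 0) + 38)² = (10*0*(-1) + 38)² = (0 + 38)² = 38² = 1444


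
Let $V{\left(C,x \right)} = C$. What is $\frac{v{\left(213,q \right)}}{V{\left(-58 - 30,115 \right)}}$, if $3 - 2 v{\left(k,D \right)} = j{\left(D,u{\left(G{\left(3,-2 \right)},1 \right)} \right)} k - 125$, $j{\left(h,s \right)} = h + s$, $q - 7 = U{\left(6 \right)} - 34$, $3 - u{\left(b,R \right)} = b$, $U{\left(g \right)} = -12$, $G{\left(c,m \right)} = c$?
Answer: $- \frac{8435}{176} \approx -47.926$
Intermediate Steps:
$u{\left(b,R \right)} = 3 - b$
$q = -39$ ($q = 7 - 46 = -39$)
$v{\left(k,D \right)} = 64 - \frac{D k}{2}$ ($v{\left(k,D \right)} = \frac{3}{2} - \frac{\left(D + \left(3 - 3\right)\right) k - 125}{2} = \frac{3}{2} - \frac{\left(D + 0\right) k - 125}{2} = \frac{3}{2} - \frac{D k - 125}{2} = \frac{3}{2} - \frac{-125 + D k}{2} = \frac{3}{2} - \left(- \frac{125}{2} + \frac{D k}{2}\right) = 64 - \frac{D k}{2}$)
$\frac{v{\left(213,q \right)}}{V{\left(-58 - 30,115 \right)}} = \frac{64 - \left(- \frac{39}{2}\right) 213}{-58 - 30} = \frac{64 + \frac{8307}{2}}{-88} = \frac{8435}{2} \left(- \frac{1}{88}\right) = - \frac{8435}{176}$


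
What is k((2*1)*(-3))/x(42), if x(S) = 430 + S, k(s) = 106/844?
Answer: 53/199184 ≈ 0.00026609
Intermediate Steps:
k(s) = 53/422 (k(s) = 106*(1/844) = 53/422)
k((2*1)*(-3))/x(42) = 53/(422*(430 + 42)) = (53/422)/472 = (53/422)*(1/472) = 53/199184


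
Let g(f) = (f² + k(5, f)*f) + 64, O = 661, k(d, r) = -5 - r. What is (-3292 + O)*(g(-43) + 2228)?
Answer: -6595917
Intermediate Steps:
g(f) = 64 + f² + f*(-5 - f) (g(f) = (f² + (-5 - f)*f) + 64 = (f² + f*(-5 - f)) + 64 = 64 + f² + f*(-5 - f))
(-3292 + O)*(g(-43) + 2228) = (-3292 + 661)*((64 - 5*(-43)) + 2228) = -2631*((64 + 215) + 2228) = -2631*(279 + 2228) = -2631*2507 = -6595917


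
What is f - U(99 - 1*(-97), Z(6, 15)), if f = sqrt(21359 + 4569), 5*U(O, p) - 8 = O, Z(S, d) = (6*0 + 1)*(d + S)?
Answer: -204/5 + 2*sqrt(6482) ≈ 120.22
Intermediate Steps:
Z(S, d) = S + d (Z(S, d) = (0 + 1)*(S + d) = 1*(S + d) = S + d)
U(O, p) = 8/5 + O/5
f = 2*sqrt(6482) (f = sqrt(25928) = 2*sqrt(6482) ≈ 161.02)
f - U(99 - 1*(-97), Z(6, 15)) = 2*sqrt(6482) - (8/5 + (99 - 1*(-97))/5) = 2*sqrt(6482) - (8/5 + (99 + 97)/5) = 2*sqrt(6482) - (8/5 + (1/5)*196) = 2*sqrt(6482) - (8/5 + 196/5) = 2*sqrt(6482) - 1*204/5 = 2*sqrt(6482) - 204/5 = -204/5 + 2*sqrt(6482)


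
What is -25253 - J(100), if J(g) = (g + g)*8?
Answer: -26853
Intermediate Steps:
J(g) = 16*g (J(g) = (2*g)*8 = 16*g)
-25253 - J(100) = -25253 - 16*100 = -25253 - 1*1600 = -25253 - 1600 = -26853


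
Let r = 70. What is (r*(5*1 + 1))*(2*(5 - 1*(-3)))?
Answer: 6720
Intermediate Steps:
(r*(5*1 + 1))*(2*(5 - 1*(-3))) = (70*(5*1 + 1))*(2*(5 - 1*(-3))) = (70*(5 + 1))*(2*(5 + 3)) = (70*6)*(2*8) = 420*16 = 6720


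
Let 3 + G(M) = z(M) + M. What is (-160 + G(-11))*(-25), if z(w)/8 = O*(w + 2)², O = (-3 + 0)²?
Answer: -141450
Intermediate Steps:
O = 9 (O = (-3)² = 9)
z(w) = 72*(2 + w)² (z(w) = 8*(9*(w + 2)²) = 8*(9*(2 + w)²) = 72*(2 + w)²)
G(M) = -3 + M + 72*(2 + M)² (G(M) = -3 + (72*(2 + M)² + M) = -3 + (M + 72*(2 + M)²) = -3 + M + 72*(2 + M)²)
(-160 + G(-11))*(-25) = (-160 + (-3 - 11 + 72*(2 - 11)²))*(-25) = (-160 + (-3 - 11 + 72*(-9)²))*(-25) = (-160 + (-3 - 11 + 72*81))*(-25) = (-160 + (-3 - 11 + 5832))*(-25) = (-160 + 5818)*(-25) = 5658*(-25) = -141450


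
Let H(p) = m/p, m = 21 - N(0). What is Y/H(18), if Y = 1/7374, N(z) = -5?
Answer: 3/31954 ≈ 9.3885e-5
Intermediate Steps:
Y = 1/7374 ≈ 0.00013561
m = 26 (m = 21 - 1*(-5) = 21 + 5 = 26)
H(p) = 26/p
Y/H(18) = 1/(7374*((26/18))) = 1/(7374*((26*(1/18)))) = 1/(7374*(13/9)) = (1/7374)*(9/13) = 3/31954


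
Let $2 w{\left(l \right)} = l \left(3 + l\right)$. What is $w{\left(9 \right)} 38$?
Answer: $2052$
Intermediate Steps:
$w{\left(l \right)} = \frac{l \left(3 + l\right)}{2}$
$w{\left(9 \right)} 38 = \frac{1}{2} \cdot 9 \left(3 + 9\right) 38 = \frac{1}{2} \cdot 9 \cdot 12 \cdot 38 = 54 \cdot 38 = 2052$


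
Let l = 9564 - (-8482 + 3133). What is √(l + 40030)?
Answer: √54943 ≈ 234.40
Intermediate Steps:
l = 14913 (l = 9564 - 1*(-5349) = 9564 + 5349 = 14913)
√(l + 40030) = √(14913 + 40030) = √54943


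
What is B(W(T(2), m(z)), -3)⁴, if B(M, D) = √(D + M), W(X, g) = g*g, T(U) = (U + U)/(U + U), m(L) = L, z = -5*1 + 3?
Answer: 1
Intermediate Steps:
z = -2 (z = -5 + 3 = -2)
T(U) = 1 (T(U) = (2*U)/((2*U)) = (2*U)*(1/(2*U)) = 1)
W(X, g) = g²
B(W(T(2), m(z)), -3)⁴ = (√(-3 + (-2)²))⁴ = (√(-3 + 4))⁴ = (√1)⁴ = 1⁴ = 1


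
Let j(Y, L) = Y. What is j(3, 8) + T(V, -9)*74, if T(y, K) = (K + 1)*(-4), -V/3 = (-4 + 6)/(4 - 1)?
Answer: 2371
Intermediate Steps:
V = -2 (V = -3*(-4 + 6)/(4 - 1) = -6/3 = -3*⅔ = -2)
T(y, K) = -4 - 4*K (T(y, K) = (1 + K)*(-4) = -4 - 4*K)
j(3, 8) + T(V, -9)*74 = 3 + (-4 - 4*(-9))*74 = 3 + (-4 + 36)*74 = 3 + 32*74 = 3 + 2368 = 2371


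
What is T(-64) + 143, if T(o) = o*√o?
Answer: 143 - 512*I ≈ 143.0 - 512.0*I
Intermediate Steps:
T(o) = o^(3/2)
T(-64) + 143 = (-64)^(3/2) + 143 = -512*I + 143 = 143 - 512*I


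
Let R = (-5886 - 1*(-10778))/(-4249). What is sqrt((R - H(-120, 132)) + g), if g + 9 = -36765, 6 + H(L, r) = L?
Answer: 2*I*sqrt(165415953689)/4249 ≈ 191.44*I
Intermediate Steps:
H(L, r) = -6 + L
R = -4892/4249 (R = (-5886 + 10778)*(-1/4249) = 4892*(-1/4249) = -4892/4249 ≈ -1.1513)
g = -36774 (g = -9 - 36765 = -36774)
sqrt((R - H(-120, 132)) + g) = sqrt((-4892/4249 - (-6 - 120)) - 36774) = sqrt((-4892/4249 - 1*(-126)) - 36774) = sqrt((-4892/4249 + 126) - 36774) = sqrt(530482/4249 - 36774) = sqrt(-155722244/4249) = 2*I*sqrt(165415953689)/4249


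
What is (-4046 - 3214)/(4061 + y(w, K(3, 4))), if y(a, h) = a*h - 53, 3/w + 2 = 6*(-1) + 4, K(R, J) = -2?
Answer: -440/243 ≈ -1.8107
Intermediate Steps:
w = -¾ (w = 3/(-2 + (6*(-1) + 4)) = 3/(-2 + (-6 + 4)) = 3/(-2 - 2) = 3/(-4) = 3*(-¼) = -¾ ≈ -0.75000)
y(a, h) = -53 + a*h
(-4046 - 3214)/(4061 + y(w, K(3, 4))) = (-4046 - 3214)/(4061 + (-53 - ¾*(-2))) = -7260/(4061 + (-53 + 3/2)) = -7260/(4061 - 103/2) = -7260/8019/2 = -7260*2/8019 = -440/243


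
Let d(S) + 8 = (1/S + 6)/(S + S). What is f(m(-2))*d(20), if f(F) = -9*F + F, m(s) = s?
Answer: -6279/50 ≈ -125.58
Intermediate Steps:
d(S) = -8 + (6 + 1/S)/(2*S) (d(S) = -8 + (1/S + 6)/(S + S) = -8 + (6 + 1/S)/((2*S)) = -8 + (6 + 1/S)*(1/(2*S)) = -8 + (6 + 1/S)/(2*S))
f(F) = -8*F
f(m(-2))*d(20) = (-8*(-2))*(-8 + (½)/20² + 3/20) = 16*(-8 + (½)*(1/400) + 3*(1/20)) = 16*(-8 + 1/800 + 3/20) = 16*(-6279/800) = -6279/50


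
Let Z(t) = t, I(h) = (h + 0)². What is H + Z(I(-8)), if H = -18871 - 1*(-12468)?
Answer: -6339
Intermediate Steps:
I(h) = h²
H = -6403 (H = -18871 + 12468 = -6403)
H + Z(I(-8)) = -6403 + (-8)² = -6403 + 64 = -6339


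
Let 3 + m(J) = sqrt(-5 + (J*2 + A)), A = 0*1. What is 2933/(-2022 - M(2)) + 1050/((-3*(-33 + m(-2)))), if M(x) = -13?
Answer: 68209/8323 + 70*I/87 ≈ 8.1952 + 0.8046*I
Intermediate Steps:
A = 0
m(J) = -3 + sqrt(-5 + 2*J) (m(J) = -3 + sqrt(-5 + (J*2 + 0)) = -3 + sqrt(-5 + (2*J + 0)) = -3 + sqrt(-5 + 2*J))
2933/(-2022 - M(2)) + 1050/((-3*(-33 + m(-2)))) = 2933/(-2022 - 1*(-13)) + 1050/((-3*(-33 + (-3 + sqrt(-5 + 2*(-2)))))) = 2933/(-2022 + 13) + 1050/((-3*(-33 + (-3 + sqrt(-5 - 4))))) = 2933/(-2009) + 1050/((-3*(-33 + (-3 + sqrt(-9))))) = 2933*(-1/2009) + 1050/((-3*(-33 + (-3 + 3*I)))) = -419/287 + 1050/((-3*(-36 + 3*I))) = -419/287 + 1050/(108 - 9*I) = -419/287 + 1050*((108 + 9*I)/11745) = -419/287 + 70*(108 + 9*I)/783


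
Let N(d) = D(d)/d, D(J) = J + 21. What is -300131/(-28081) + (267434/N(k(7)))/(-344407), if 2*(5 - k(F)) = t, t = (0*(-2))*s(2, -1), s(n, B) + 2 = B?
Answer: 1324999289736/125726808571 ≈ 10.539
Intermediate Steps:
s(n, B) = -2 + B
D(J) = 21 + J
t = 0 (t = (0*(-2))*(-2 - 1) = 0*(-3) = 0)
k(F) = 5 (k(F) = 5 - ½*0 = 5 + 0 = 5)
N(d) = (21 + d)/d
-300131/(-28081) + (267434/N(k(7)))/(-344407) = -300131/(-28081) + (267434/(((21 + 5)/5)))/(-344407) = -300131*(-1/28081) + (267434/(((⅕)*26)))*(-1/344407) = 300131/28081 + (267434/(26/5))*(-1/344407) = 300131/28081 + (267434*(5/26))*(-1/344407) = 300131/28081 + (668585/13)*(-1/344407) = 300131/28081 - 668585/4477291 = 1324999289736/125726808571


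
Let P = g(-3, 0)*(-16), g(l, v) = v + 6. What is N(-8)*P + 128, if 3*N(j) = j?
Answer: 384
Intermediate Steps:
g(l, v) = 6 + v
N(j) = j/3
P = -96 (P = (6 + 0)*(-16) = 6*(-16) = -96)
N(-8)*P + 128 = ((⅓)*(-8))*(-96) + 128 = -8/3*(-96) + 128 = 256 + 128 = 384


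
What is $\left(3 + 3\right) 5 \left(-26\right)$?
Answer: $-780$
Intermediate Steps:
$\left(3 + 3\right) 5 \left(-26\right) = 6 \cdot 5 \left(-26\right) = 30 \left(-26\right) = -780$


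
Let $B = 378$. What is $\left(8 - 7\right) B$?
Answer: $378$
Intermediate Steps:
$\left(8 - 7\right) B = \left(8 - 7\right) 378 = 1 \cdot 378 = 378$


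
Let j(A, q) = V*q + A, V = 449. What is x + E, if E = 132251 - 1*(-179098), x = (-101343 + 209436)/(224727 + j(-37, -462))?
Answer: 5371501041/17252 ≈ 3.1136e+5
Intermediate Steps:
j(A, q) = A + 449*q (j(A, q) = 449*q + A = A + 449*q)
x = 108093/17252 (x = (-101343 + 209436)/(224727 + (-37 + 449*(-462))) = 108093/(224727 + (-37 - 207438)) = 108093/(224727 - 207475) = 108093/17252 ≈ 6.2655)
E = 311349 (E = 132251 + 179098 = 311349)
x + E = 108093/17252 + 311349 = 5371501041/17252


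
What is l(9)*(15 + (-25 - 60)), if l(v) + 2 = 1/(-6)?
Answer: 455/3 ≈ 151.67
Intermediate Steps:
l(v) = -13/6 (l(v) = -2 + 1/(-6) = -2 - 1/6 = -13/6)
l(9)*(15 + (-25 - 60)) = -13*(15 + (-25 - 60))/6 = -13*(15 - 85)/6 = -13/6*(-70) = 455/3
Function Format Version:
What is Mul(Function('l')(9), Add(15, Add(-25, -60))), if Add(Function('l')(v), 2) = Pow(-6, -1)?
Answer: Rational(455, 3) ≈ 151.67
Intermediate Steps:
Function('l')(v) = Rational(-13, 6) (Function('l')(v) = Add(-2, Pow(-6, -1)) = Add(-2, Rational(-1, 6)) = Rational(-13, 6))
Mul(Function('l')(9), Add(15, Add(-25, -60))) = Mul(Rational(-13, 6), Add(15, Add(-25, -60))) = Mul(Rational(-13, 6), Add(15, -85)) = Mul(Rational(-13, 6), -70) = Rational(455, 3)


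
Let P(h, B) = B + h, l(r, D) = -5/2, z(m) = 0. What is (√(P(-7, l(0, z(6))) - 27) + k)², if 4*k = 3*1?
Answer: -575/16 + 3*I*√146/4 ≈ -35.938 + 9.0623*I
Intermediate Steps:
l(r, D) = -5/2 (l(r, D) = -5*½ = -5/2)
k = ¾ (k = (3*1)/4 = (¼)*3 = ¾ ≈ 0.75000)
(√(P(-7, l(0, z(6))) - 27) + k)² = (√((-5/2 - 7) - 27) + ¾)² = (√(-19/2 - 27) + ¾)² = (√(-73/2) + ¾)² = (I*√146/2 + ¾)² = (¾ + I*√146/2)²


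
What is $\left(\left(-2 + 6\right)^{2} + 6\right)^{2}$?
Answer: $484$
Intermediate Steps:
$\left(\left(-2 + 6\right)^{2} + 6\right)^{2} = \left(4^{2} + 6\right)^{2} = \left(16 + 6\right)^{2} = 22^{2} = 484$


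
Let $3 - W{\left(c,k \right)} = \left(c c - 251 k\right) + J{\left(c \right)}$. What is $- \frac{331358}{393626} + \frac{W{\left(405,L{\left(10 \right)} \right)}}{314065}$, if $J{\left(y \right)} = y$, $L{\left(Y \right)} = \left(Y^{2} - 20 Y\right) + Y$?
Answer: $- \frac{88841351956}{61812074845} \approx -1.4373$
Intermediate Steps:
$L{\left(Y \right)} = Y^{2} - 19 Y$
$W{\left(c,k \right)} = 3 - c - c^{2} + 251 k$ ($W{\left(c,k \right)} = 3 - \left(\left(c c - 251 k\right) + c\right) = 3 - \left(\left(c^{2} - 251 k\right) + c\right) = 3 - \left(c + c^{2} - 251 k\right) = 3 - c - c^{2} + 251 k$)
$- \frac{331358}{393626} + \frac{W{\left(405,L{\left(10 \right)} \right)}}{314065} = - \frac{331358}{393626} + \frac{3 - 405 - 405^{2} + 251 \cdot 10 \left(-19 + 10\right)}{314065} = \left(-331358\right) \frac{1}{393626} + \left(3 - 405 - 164025 + 251 \cdot 10 \left(-9\right)\right) \frac{1}{314065} = - \frac{165679}{196813} + \left(3 - 405 - 164025 + 251 \left(-90\right)\right) \frac{1}{314065} = - \frac{165679}{196813} + \left(3 - 405 - 164025 - 22590\right) \frac{1}{314065} = - \frac{165679}{196813} - \frac{187017}{314065} = - \frac{88841351956}{61812074845}$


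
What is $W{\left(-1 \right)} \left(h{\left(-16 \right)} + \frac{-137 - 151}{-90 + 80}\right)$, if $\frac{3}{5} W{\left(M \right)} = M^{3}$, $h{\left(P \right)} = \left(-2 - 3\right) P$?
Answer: $- \frac{544}{3} \approx -181.33$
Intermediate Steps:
$h{\left(P \right)} = - 5 P$
$W{\left(M \right)} = \frac{5 M^{3}}{3}$
$W{\left(-1 \right)} \left(h{\left(-16 \right)} + \frac{-137 - 151}{-90 + 80}\right) = \frac{5 \left(-1\right)^{3}}{3} \left(\left(-5\right) \left(-16\right) + \frac{-137 - 151}{-90 + 80}\right) = \frac{5}{3} \left(-1\right) \left(80 - \frac{288}{-10}\right) = - \frac{5 \left(80 - - \frac{144}{5}\right)}{3} = - \frac{5 \left(80 + \frac{144}{5}\right)}{3} = \left(- \frac{5}{3}\right) \frac{544}{5} = - \frac{544}{3}$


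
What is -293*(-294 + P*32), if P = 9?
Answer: 1758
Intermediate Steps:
-293*(-294 + P*32) = -293*(-294 + 9*32) = -293*(-294 + 288) = -293*(-6) = 1758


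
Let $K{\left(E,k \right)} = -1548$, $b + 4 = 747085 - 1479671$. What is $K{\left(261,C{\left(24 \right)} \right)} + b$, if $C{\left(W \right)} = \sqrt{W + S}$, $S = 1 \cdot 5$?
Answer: $-734138$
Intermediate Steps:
$S = 5$
$C{\left(W \right)} = \sqrt{5 + W}$ ($C{\left(W \right)} = \sqrt{W + 5} = \sqrt{5 + W}$)
$b = -732590$ ($b = -4 + \left(747085 - 1479671\right) = -4 - 732586 = -732590$)
$K{\left(261,C{\left(24 \right)} \right)} + b = -1548 - 732590 = -734138$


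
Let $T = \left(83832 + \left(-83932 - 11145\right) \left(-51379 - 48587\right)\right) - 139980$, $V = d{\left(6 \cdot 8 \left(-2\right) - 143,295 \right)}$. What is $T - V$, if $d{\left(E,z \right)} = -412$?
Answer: $9504411646$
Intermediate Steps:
$V = -412$
$T = 9504411234$ ($T = \left(83832 - -9504467382\right) - 139980 = \left(83832 + 9504467382\right) - 139980 = 9504551214 - 139980 = 9504411234$)
$T - V = 9504411234 - -412 = 9504411234 + 412 = 9504411646$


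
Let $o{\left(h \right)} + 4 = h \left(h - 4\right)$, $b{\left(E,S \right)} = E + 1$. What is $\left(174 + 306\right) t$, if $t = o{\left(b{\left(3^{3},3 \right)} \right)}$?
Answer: $320640$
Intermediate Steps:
$b{\left(E,S \right)} = 1 + E$
$o{\left(h \right)} = -4 + h \left(-4 + h\right)$ ($o{\left(h \right)} = -4 + h \left(h - 4\right) = -4 + h \left(-4 + h\right)$)
$t = 668$ ($t = -4 + \left(1 + 3^{3}\right)^{2} - 4 \left(1 + 3^{3}\right) = -4 + \left(1 + 27\right)^{2} - 4 \left(1 + 27\right) = -4 + 28^{2} - 112 = -4 + 784 - 112 = 668$)
$\left(174 + 306\right) t = \left(174 + 306\right) 668 = 480 \cdot 668 = 320640$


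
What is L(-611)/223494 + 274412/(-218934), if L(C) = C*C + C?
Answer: 1689121301/4077536283 ≈ 0.41425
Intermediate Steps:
L(C) = C + C² (L(C) = C² + C = C + C²)
L(-611)/223494 + 274412/(-218934) = -611*(1 - 611)/223494 + 274412/(-218934) = -611*(-610)*(1/223494) + 274412*(-1/218934) = 372710*(1/223494) - 137206/109467 = 186355/111747 - 137206/109467 = 1689121301/4077536283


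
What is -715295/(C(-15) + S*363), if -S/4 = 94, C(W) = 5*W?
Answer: 102185/19509 ≈ 5.2378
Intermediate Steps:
S = -376 (S = -4*94 = -376)
-715295/(C(-15) + S*363) = -715295/(5*(-15) - 376*363) = -715295/(-75 - 136488) = -715295/(-136563) = -715295*(-1/136563) = 102185/19509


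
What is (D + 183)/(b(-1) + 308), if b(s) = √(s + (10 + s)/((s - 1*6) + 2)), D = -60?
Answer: 13530/33881 - 123*I*√70/474334 ≈ 0.39934 - 0.0021695*I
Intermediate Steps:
b(s) = √(s + (10 + s)/(-4 + s)) (b(s) = √(s + (10 + s)/((s - 6) + 2)) = √(s + (10 + s)/((-6 + s) + 2)) = √(s + (10 + s)/(-4 + s)))
(D + 183)/(b(-1) + 308) = (-60 + 183)/(√((10 - 1 - (-4 - 1))/(-4 - 1)) + 308) = 123/(√((10 - 1 - 1*(-5))/(-5)) + 308) = 123/(√(-(10 - 1 + 5)/5) + 308) = 123/(√(-⅕*14) + 308) = 123/(√(-14/5) + 308) = 123/(I*√70/5 + 308) = 123/(308 + I*√70/5)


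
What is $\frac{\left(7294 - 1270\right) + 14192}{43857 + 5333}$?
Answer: $\frac{10108}{24595} \approx 0.41098$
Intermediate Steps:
$\frac{\left(7294 - 1270\right) + 14192}{43857 + 5333} = \frac{\left(7294 - 1270\right) + 14192}{49190} = \left(6024 + 14192\right) \frac{1}{49190} = 20216 \cdot \frac{1}{49190} = \frac{10108}{24595}$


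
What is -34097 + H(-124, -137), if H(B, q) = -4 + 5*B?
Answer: -34721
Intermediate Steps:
-34097 + H(-124, -137) = -34097 + (-4 + 5*(-124)) = -34097 + (-4 - 620) = -34097 - 624 = -34721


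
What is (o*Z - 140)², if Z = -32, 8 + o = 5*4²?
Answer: 5973136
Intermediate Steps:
o = 72 (o = -8 + 5*4² = -8 + 5*16 = -8 + 80 = 72)
(o*Z - 140)² = (72*(-32) - 140)² = (-2304 - 140)² = (-2444)² = 5973136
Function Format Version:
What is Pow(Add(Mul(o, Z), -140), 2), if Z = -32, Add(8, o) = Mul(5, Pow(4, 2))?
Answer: 5973136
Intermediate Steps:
o = 72 (o = Add(-8, Mul(5, Pow(4, 2))) = Add(-8, Mul(5, 16)) = Add(-8, 80) = 72)
Pow(Add(Mul(o, Z), -140), 2) = Pow(Add(Mul(72, -32), -140), 2) = Pow(Add(-2304, -140), 2) = Pow(-2444, 2) = 5973136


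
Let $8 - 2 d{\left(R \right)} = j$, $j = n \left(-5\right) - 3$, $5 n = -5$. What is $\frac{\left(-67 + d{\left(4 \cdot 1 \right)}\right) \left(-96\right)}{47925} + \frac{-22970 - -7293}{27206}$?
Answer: $- \frac{3192167}{7124850} \approx -0.44803$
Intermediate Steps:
$n = -1$ ($n = \frac{1}{5} \left(-5\right) = -1$)
$j = 2$ ($j = \left(-1\right) \left(-5\right) - 3 = 5 - 3 = 2$)
$d{\left(R \right)} = 3$ ($d{\left(R \right)} = 4 - 1 = 3$)
$\frac{\left(-67 + d{\left(4 \cdot 1 \right)}\right) \left(-96\right)}{47925} + \frac{-22970 - -7293}{27206} = \frac{\left(-67 + 3\right) \left(-96\right)}{47925} + \frac{-22970 - -7293}{27206} = \left(-64\right) \left(-96\right) \frac{1}{47925} + \left(-22970 + 7293\right) \frac{1}{27206} = 6144 \cdot \frac{1}{47925} - \frac{257}{446} = \frac{2048}{15975} - \frac{257}{446} = - \frac{3192167}{7124850}$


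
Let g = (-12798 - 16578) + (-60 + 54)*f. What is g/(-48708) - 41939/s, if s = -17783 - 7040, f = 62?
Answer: 231766618/100756557 ≈ 2.3003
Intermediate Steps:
s = -24823
g = -29748 (g = (-12798 - 16578) + (-60 + 54)*62 = -29376 - 6*62 = -29376 - 372 = -29748)
g/(-48708) - 41939/s = -29748/(-48708) - 41939/(-24823) = -29748*(-1/48708) - 41939*(-1/24823) = 2479/4059 + 41939/24823 = 231766618/100756557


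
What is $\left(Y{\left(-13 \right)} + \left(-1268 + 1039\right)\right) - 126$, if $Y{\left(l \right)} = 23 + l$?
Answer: $-345$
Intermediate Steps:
$\left(Y{\left(-13 \right)} + \left(-1268 + 1039\right)\right) - 126 = \left(\left(23 - 13\right) + \left(-1268 + 1039\right)\right) - 126 = \left(10 - 229\right) - 126 = -219 - 126 = -345$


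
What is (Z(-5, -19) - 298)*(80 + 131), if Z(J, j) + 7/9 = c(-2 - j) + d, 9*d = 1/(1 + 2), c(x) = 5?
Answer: -1673441/27 ≈ -61979.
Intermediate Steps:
d = 1/27 (d = 1/(9*(1 + 2)) = (⅑)/3 = (⅑)*(⅓) = 1/27 ≈ 0.037037)
Z(J, j) = 115/27 (Z(J, j) = -7/9 + (5 + 1/27) = -7/9 + 136/27 = 115/27)
(Z(-5, -19) - 298)*(80 + 131) = (115/27 - 298)*(80 + 131) = -7931/27*211 = -1673441/27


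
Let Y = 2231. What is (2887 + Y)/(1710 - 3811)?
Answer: -5118/2101 ≈ -2.4360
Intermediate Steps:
(2887 + Y)/(1710 - 3811) = (2887 + 2231)/(1710 - 3811) = 5118/(-2101) = 5118*(-1/2101) = -5118/2101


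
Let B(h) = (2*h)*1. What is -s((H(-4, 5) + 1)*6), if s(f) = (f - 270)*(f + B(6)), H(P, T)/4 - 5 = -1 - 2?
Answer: 14256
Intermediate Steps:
H(P, T) = 8 (H(P, T) = 20 + 4*(-1 - 2) = 20 + 4*(-3) = 20 - 12 = 8)
B(h) = 2*h
s(f) = (-270 + f)*(12 + f) (s(f) = (f - 270)*(f + 2*6) = (-270 + f)*(f + 12) = (-270 + f)*(12 + f))
-s((H(-4, 5) + 1)*6) = -(-3240 + ((8 + 1)*6)² - 258*(8 + 1)*6) = -(-3240 + (9*6)² - 2322*6) = -(-3240 + 54² - 258*54) = -(-3240 + 2916 - 13932) = -1*(-14256) = 14256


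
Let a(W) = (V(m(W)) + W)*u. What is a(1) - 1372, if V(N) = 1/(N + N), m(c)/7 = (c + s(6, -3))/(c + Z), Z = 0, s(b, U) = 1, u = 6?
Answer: -19121/14 ≈ -1365.8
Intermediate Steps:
m(c) = 7*(1 + c)/c (m(c) = 7*((c + 1)/(c + 0)) = 7*((1 + c)/c) = 7*(1 + c)/c)
V(N) = 1/(2*N)
a(W) = 3/(7 + 7/W) + 6*W (a(W) = (1/(2*(7 + 7/W)) + W)*6 = (W + 1/(2*(7 + 7/W)))*6 = 3/(7 + 7/W) + 6*W)
a(1) - 1372 = (3/7)*1*(15 + 14*1)/(1 + 1) - 1372 = (3/7)*1*(15 + 14)/2 - 1372 = (3/7)*1*(1/2)*29 - 1372 = 87/14 - 1372 = -19121/14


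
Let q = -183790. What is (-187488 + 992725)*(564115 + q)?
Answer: 306251762025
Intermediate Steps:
(-187488 + 992725)*(564115 + q) = (-187488 + 992725)*(564115 - 183790) = 805237*380325 = 306251762025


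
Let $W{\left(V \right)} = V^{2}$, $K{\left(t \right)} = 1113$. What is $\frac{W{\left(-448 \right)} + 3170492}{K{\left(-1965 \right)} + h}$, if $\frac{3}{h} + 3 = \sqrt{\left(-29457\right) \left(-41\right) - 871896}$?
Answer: $\frac{140009899595100}{46224254537} - \frac{1123732 \sqrt{335841}}{46224254537} \approx 3028.9$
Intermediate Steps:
$h = \frac{3}{-3 + \sqrt{335841}}$ ($h = \frac{3}{-3 + \sqrt{\left(-29457\right) \left(-41\right) - 871896}} = \frac{3}{-3 + \sqrt{1207737 - 871896}} = \frac{3}{-3 + \sqrt{335841}} \approx 0.0052037$)
$\frac{W{\left(-448 \right)} + 3170492}{K{\left(-1965 \right)} + h} = \frac{\left(-448\right)^{2} + 3170492}{1113 + \left(\frac{3}{111944} + \frac{\sqrt{335841}}{111944}\right)} = \frac{200704 + 3170492}{\frac{124593675}{111944} + \frac{\sqrt{335841}}{111944}} = \frac{3371196}{\frac{124593675}{111944} + \frac{\sqrt{335841}}{111944}}$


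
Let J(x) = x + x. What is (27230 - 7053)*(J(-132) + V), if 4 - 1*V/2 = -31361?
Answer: 1260376482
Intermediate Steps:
J(x) = 2*x
V = 62730 (V = 8 - 2*(-31361) = 8 + 62722 = 62730)
(27230 - 7053)*(J(-132) + V) = (27230 - 7053)*(2*(-132) + 62730) = 20177*(-264 + 62730) = 20177*62466 = 1260376482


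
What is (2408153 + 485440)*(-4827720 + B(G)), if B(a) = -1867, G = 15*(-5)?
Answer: -13974859136091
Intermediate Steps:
G = -75
(2408153 + 485440)*(-4827720 + B(G)) = (2408153 + 485440)*(-4827720 - 1867) = 2893593*(-4829587) = -13974859136091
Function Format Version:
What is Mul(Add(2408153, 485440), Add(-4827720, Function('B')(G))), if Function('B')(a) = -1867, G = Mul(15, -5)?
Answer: -13974859136091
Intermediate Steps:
G = -75
Mul(Add(2408153, 485440), Add(-4827720, Function('B')(G))) = Mul(Add(2408153, 485440), Add(-4827720, -1867)) = Mul(2893593, -4829587) = -13974859136091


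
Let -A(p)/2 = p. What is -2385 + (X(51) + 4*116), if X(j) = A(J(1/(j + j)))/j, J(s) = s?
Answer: -4996522/2601 ≈ -1921.0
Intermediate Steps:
A(p) = -2*p
X(j) = -1/j² (X(j) = (-2/(j + j))/j = (-2*1/(2*j))/j = (-1/j)/j = -1/j²)
-2385 + (X(51) + 4*116) = -2385 + (-1/51² + 4*116) = -2385 + (-1*1/2601 + 464) = -2385 + (-1/2601 + 464) = -2385 + 1206863/2601 = -4996522/2601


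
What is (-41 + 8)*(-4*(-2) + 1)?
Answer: -297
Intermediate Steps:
(-41 + 8)*(-4*(-2) + 1) = -33*(8 + 1) = -33*9 = -297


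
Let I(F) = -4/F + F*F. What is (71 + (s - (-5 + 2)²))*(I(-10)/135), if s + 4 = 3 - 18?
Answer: 21586/675 ≈ 31.979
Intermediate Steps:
I(F) = F² - 4/F (I(F) = -4/F + F² = F² - 4/F)
s = -19 (s = -4 + (3 - 18) = -4 - 15 = -19)
(71 + (s - (-5 + 2)²))*(I(-10)/135) = (71 + (-19 - (-5 + 2)²))*(((-4 + (-10)³)/(-10))/135) = (71 + (-19 - 1*(-3)²))*(-(-4 - 1000)/10*(1/135)) = (71 + (-19 - 1*9))*(-⅒*(-1004)*(1/135)) = (71 + (-19 - 9))*((502/5)*(1/135)) = (71 - 28)*(502/675) = 43*(502/675) = 21586/675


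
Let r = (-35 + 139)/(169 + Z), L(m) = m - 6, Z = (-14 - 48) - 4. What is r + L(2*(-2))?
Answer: -926/103 ≈ -8.9903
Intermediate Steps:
Z = -66 (Z = -62 - 4 = -66)
L(m) = -6 + m
r = 104/103 (r = (-35 + 139)/(169 - 66) = 104/103 ≈ 1.0097)
r + L(2*(-2)) = 104/103 + (-6 + 2*(-2)) = 104/103 + (-6 - 4) = 104/103 - 10 = -926/103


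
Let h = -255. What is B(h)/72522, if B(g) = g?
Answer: -5/1422 ≈ -0.0035162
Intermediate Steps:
B(h)/72522 = -255/72522 = -255*1/72522 = -5/1422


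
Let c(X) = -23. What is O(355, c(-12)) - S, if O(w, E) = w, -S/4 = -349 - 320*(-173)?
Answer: 220399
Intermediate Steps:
S = -220044 (S = -4*(-349 - 320*(-173)) = -4*(-349 + 55360) = -4*55011 = -220044)
O(355, c(-12)) - S = 355 - 1*(-220044) = 355 + 220044 = 220399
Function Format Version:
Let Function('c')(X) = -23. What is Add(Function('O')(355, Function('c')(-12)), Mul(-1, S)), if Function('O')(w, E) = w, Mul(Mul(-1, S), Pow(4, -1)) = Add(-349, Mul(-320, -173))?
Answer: 220399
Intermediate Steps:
S = -220044 (S = Mul(-4, Add(-349, Mul(-320, -173))) = Mul(-4, Add(-349, 55360)) = Mul(-4, 55011) = -220044)
Add(Function('O')(355, Function('c')(-12)), Mul(-1, S)) = Add(355, Mul(-1, -220044)) = Add(355, 220044) = 220399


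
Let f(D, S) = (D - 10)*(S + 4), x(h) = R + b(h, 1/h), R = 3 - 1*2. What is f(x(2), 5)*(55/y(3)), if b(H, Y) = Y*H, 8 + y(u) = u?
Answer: 792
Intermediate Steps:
y(u) = -8 + u
b(H, Y) = H*Y
R = 1 (R = 3 - 2 = 1)
x(h) = 2 (x(h) = 1 + h/h = 1 + 1 = 2)
f(D, S) = (-10 + D)*(4 + S)
f(x(2), 5)*(55/y(3)) = (-40 - 10*5 + 4*2 + 2*5)*(55/(-8 + 3)) = (-40 - 50 + 8 + 10)*(55/(-5)) = -3960*(-1)/5 = -72*(-11) = 792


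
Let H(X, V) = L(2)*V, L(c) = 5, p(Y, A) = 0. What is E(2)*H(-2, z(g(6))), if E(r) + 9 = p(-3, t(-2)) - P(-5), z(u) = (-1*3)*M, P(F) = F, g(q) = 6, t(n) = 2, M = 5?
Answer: 300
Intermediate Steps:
z(u) = -15 (z(u) = -1*3*5 = -3*5 = -15)
E(r) = -4 (E(r) = -9 + (0 - 1*(-5)) = -9 + (0 + 5) = -9 + 5 = -4)
H(X, V) = 5*V
E(2)*H(-2, z(g(6))) = -20*(-15) = -4*(-75) = 300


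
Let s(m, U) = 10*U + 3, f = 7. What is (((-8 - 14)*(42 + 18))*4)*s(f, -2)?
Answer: 89760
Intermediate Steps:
s(m, U) = 3 + 10*U
(((-8 - 14)*(42 + 18))*4)*s(f, -2) = (((-8 - 14)*(42 + 18))*4)*(3 + 10*(-2)) = (-22*60*4)*(3 - 20) = -1320*4*(-17) = -5280*(-17) = 89760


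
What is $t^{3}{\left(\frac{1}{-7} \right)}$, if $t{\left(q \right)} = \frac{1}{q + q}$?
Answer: $- \frac{343}{8} \approx -42.875$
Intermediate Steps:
$t{\left(q \right)} = \frac{1}{2 q}$
$t^{3}{\left(\frac{1}{-7} \right)} = \left(\frac{1}{2 \frac{1}{-7}}\right)^{3} = \left(\frac{1}{2 \left(- \frac{1}{7}\right)}\right)^{3} = \left(\frac{1}{2} \left(-7\right)\right)^{3} = \left(- \frac{7}{2}\right)^{3} = - \frac{343}{8}$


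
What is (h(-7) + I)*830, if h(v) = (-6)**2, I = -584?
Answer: -454840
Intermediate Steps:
h(v) = 36
(h(-7) + I)*830 = (36 - 584)*830 = -548*830 = -454840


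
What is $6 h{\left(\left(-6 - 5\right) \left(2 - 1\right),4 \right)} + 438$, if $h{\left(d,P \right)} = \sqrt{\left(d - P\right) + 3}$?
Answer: $438 + 12 i \sqrt{3} \approx 438.0 + 20.785 i$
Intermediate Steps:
$h{\left(d,P \right)} = \sqrt{3 + d - P}$
$6 h{\left(\left(-6 - 5\right) \left(2 - 1\right),4 \right)} + 438 = 6 \sqrt{3 + \left(-6 - 5\right) \left(2 - 1\right) - 4} + 438 = 6 \sqrt{3 - 11 - 4} + 438 = 6 \sqrt{-12} + 438 = 6 \cdot 2 i \sqrt{3} + 438 = 12 i \sqrt{3} + 438 = 438 + 12 i \sqrt{3}$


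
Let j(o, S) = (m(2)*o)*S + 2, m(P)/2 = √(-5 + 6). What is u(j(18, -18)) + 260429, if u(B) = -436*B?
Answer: 542085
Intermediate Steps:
m(P) = 2 (m(P) = 2*√(-5 + 6) = 2*√1 = 2*1 = 2)
j(o, S) = 2 + 2*S*o (j(o, S) = (2*o)*S + 2 = 2*S*o + 2 = 2 + 2*S*o)
u(j(18, -18)) + 260429 = -436*(2 + 2*(-18)*18) + 260429 = -436*(2 - 648) + 260429 = -436*(-646) + 260429 = 281656 + 260429 = 542085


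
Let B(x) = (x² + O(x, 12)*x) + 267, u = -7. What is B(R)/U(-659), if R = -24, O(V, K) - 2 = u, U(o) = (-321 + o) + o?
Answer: -963/1639 ≈ -0.58755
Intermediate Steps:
U(o) = -321 + 2*o
O(V, K) = -5 (O(V, K) = 2 - 7 = -5)
B(x) = 267 + x² - 5*x (B(x) = (x² - 5*x) + 267 = 267 + x² - 5*x)
B(R)/U(-659) = (267 + (-24)² - 5*(-24))/(-321 + 2*(-659)) = (267 + 576 + 120)/(-321 - 1318) = 963/(-1639) = 963*(-1/1639) = -963/1639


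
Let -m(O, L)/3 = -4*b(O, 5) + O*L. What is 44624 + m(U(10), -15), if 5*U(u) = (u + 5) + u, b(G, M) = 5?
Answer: 44909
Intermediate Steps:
U(u) = 1 + 2*u/5 (U(u) = ((u + 5) + u)/5 = ((5 + u) + u)/5 = (5 + 2*u)/5 = 1 + 2*u/5)
m(O, L) = 60 - 3*L*O (m(O, L) = -3*(-4*5 + O*L) = -3*(-20 + L*O) = 60 - 3*L*O)
44624 + m(U(10), -15) = 44624 + (60 - 3*(-15)*(1 + (⅖)*10)) = 44624 + (60 - 3*(-15)*(1 + 4)) = 44624 + (60 - 3*(-15)*5) = 44624 + (60 + 225) = 44624 + 285 = 44909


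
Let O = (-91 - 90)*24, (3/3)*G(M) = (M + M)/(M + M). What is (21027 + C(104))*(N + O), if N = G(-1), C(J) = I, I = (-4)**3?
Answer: -91042309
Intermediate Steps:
G(M) = 1 (G(M) = (M + M)/(M + M) = (2*M)/((2*M)) = (2*M)*(1/(2*M)) = 1)
I = -64
C(J) = -64
O = -4344 (O = -181*24 = -4344)
N = 1
(21027 + C(104))*(N + O) = (21027 - 64)*(1 - 4344) = 20963*(-4343) = -91042309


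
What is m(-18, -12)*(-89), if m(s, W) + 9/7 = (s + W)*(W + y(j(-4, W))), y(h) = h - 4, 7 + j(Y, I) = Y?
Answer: -503829/7 ≈ -71976.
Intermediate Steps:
j(Y, I) = -7 + Y
y(h) = -4 + h
m(s, W) = -9/7 + (-15 + W)*(W + s) (m(s, W) = -9/7 + (s + W)*(W + (-4 + (-7 - 4))) = -9/7 + (W + s)*(W + (-4 - 11)) = -9/7 + (W + s)*(W - 15) = -9/7 + (W + s)*(-15 + W) = -9/7 + (-15 + W)*(W + s))
m(-18, -12)*(-89) = (-9/7 + (-12)² - 15*(-12) - 15*(-18) - 12*(-18))*(-89) = (-9/7 + 144 + 180 + 270 + 216)*(-89) = (5661/7)*(-89) = -503829/7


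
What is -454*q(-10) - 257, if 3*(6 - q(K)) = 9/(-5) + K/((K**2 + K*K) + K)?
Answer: -929489/285 ≈ -3261.4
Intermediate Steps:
q(K) = 33/5 - K/(3*(K + 2*K**2)) (q(K) = 6 - (9/(-5) + K/((K**2 + K*K) + K))/3 = 6 - (9*(-1/5) + K/((K**2 + K**2) + K))/3 = 6 - (-9/5 + K/(2*K**2 + K))/3 = 6 - (-9/5 + K/(K + 2*K**2))/3 = 6 + (3/5 - K/(3*(K + 2*K**2))) = 33/5 - K/(3*(K + 2*K**2)))
-454*q(-10) - 257 = -908*(47 + 99*(-10))/(15*(1 + 2*(-10))) - 257 = -908*(47 - 990)/(15*(1 - 20)) - 257 = -908*(-943)/(15*(-19)) - 257 = -908*(-1)*(-943)/(15*19) - 257 = -454*1886/285 - 257 = -856244/285 - 257 = -929489/285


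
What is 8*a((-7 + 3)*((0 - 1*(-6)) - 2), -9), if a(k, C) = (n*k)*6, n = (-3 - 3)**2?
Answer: -27648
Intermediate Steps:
n = 36 (n = (-6)**2 = 36)
a(k, C) = 216*k (a(k, C) = (36*k)*6 = 216*k)
8*a((-7 + 3)*((0 - 1*(-6)) - 2), -9) = 8*(216*((-7 + 3)*((0 - 1*(-6)) - 2))) = 8*(216*(-4*((0 + 6) - 2))) = 8*(216*(-4*(6 - 2))) = 8*(216*(-4*4)) = 8*(216*(-16)) = 8*(-3456) = -27648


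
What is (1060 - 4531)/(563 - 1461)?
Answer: 3471/898 ≈ 3.8653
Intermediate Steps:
(1060 - 4531)/(563 - 1461) = -3471/(-898) = -3471*(-1/898) = 3471/898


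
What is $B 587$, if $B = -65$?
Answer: $-38155$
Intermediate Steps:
$B 587 = \left(-65\right) 587 = -38155$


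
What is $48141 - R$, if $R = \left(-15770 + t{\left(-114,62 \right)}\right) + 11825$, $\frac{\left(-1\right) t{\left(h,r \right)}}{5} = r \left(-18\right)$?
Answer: $46506$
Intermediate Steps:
$t{\left(h,r \right)} = 90 r$ ($t{\left(h,r \right)} = - 5 r \left(-18\right) = - 5 \left(- 18 r\right) = 90 r$)
$R = 1635$ ($R = \left(-15770 + 90 \cdot 62\right) + 11825 = \left(-15770 + 5580\right) + 11825 = -10190 + 11825 = 1635$)
$48141 - R = 48141 - 1635 = 46506$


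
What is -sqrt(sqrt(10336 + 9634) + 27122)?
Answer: -sqrt(27122 + sqrt(19970)) ≈ -165.12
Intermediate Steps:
-sqrt(sqrt(10336 + 9634) + 27122) = -sqrt(sqrt(19970) + 27122) = -sqrt(27122 + sqrt(19970))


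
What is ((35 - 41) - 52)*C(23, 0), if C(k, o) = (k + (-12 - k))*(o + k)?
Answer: 16008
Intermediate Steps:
C(k, o) = -12*k - 12*o (C(k, o) = -12*(k + o) = -12*k - 12*o)
((35 - 41) - 52)*C(23, 0) = ((35 - 41) - 52)*(-12*23 - 12*0) = (-6 - 52)*(-276 + 0) = -58*(-276) = 16008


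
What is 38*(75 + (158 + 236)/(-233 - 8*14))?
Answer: 968278/345 ≈ 2806.6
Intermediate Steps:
38*(75 + (158 + 236)/(-233 - 8*14)) = 38*(75 + 394/(-233 - 112)) = 38*(75 + 394/(-345)) = 38*(75 + 394*(-1/345)) = 38*(75 - 394/345) = 38*(25481/345) = 968278/345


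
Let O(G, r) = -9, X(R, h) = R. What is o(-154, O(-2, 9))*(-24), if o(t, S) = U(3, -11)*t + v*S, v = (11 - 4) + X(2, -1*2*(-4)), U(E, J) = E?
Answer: 13032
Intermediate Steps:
v = 9 (v = (11 - 4) + 2 = 7 + 2 = 9)
o(t, S) = 3*t + 9*S
o(-154, O(-2, 9))*(-24) = (3*(-154) + 9*(-9))*(-24) = (-462 - 81)*(-24) = -543*(-24) = 13032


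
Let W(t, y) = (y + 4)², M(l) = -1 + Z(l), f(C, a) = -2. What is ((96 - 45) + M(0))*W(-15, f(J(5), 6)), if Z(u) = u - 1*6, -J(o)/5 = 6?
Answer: 176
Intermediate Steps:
J(o) = -30 (J(o) = -5*6 = -30)
Z(u) = -6 + u (Z(u) = u - 6 = -6 + u)
M(l) = -7 + l (M(l) = -1 + (-6 + l) = -7 + l)
W(t, y) = (4 + y)²
((96 - 45) + M(0))*W(-15, f(J(5), 6)) = ((96 - 45) + (-7 + 0))*(4 - 2)² = (51 - 7)*2² = 44*4 = 176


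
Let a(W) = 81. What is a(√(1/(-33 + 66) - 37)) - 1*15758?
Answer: -15677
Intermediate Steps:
a(√(1/(-33 + 66) - 37)) - 1*15758 = 81 - 1*15758 = 81 - 15758 = -15677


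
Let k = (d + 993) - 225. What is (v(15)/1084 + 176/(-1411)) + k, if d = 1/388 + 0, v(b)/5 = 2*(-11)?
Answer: 113910240867/148363828 ≈ 767.78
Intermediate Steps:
v(b) = -110 (v(b) = 5*(2*(-11)) = 5*(-22) = -110)
d = 1/388 (d = 1/388 + 0 = 1/388 ≈ 0.0025773)
k = 297985/388 (k = (1/388 + 993) - 225 = 385285/388 - 225 = 297985/388 ≈ 768.00)
(v(15)/1084 + 176/(-1411)) + k = (-110/1084 + 176/(-1411)) + 297985/388 = (-110*1/1084 + 176*(-1/1411)) + 297985/388 = (-55/542 - 176/1411) + 297985/388 = -172997/764762 + 297985/388 = 113910240867/148363828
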